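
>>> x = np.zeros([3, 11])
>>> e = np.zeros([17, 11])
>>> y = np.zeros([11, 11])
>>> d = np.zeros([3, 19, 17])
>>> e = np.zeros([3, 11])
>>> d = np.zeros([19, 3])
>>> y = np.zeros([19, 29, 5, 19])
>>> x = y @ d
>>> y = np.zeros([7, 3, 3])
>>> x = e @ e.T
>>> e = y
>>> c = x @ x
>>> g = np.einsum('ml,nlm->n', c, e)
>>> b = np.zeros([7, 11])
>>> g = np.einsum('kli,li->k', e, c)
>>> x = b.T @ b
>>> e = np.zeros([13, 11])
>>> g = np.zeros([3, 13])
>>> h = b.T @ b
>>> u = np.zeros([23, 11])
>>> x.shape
(11, 11)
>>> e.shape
(13, 11)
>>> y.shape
(7, 3, 3)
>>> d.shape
(19, 3)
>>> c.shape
(3, 3)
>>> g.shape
(3, 13)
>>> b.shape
(7, 11)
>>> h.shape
(11, 11)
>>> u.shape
(23, 11)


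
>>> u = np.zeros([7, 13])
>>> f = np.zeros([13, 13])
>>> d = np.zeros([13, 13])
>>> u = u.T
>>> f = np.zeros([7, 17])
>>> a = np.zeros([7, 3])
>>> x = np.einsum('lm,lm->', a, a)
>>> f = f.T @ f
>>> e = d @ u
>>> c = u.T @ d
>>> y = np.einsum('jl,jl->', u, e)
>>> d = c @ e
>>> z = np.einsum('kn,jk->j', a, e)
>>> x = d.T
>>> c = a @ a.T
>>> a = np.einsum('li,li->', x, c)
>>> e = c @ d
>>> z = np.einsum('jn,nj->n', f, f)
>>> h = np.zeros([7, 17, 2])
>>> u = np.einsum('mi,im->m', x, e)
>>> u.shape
(7,)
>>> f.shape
(17, 17)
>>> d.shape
(7, 7)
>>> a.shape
()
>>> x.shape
(7, 7)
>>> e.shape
(7, 7)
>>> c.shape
(7, 7)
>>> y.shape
()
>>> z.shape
(17,)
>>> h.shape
(7, 17, 2)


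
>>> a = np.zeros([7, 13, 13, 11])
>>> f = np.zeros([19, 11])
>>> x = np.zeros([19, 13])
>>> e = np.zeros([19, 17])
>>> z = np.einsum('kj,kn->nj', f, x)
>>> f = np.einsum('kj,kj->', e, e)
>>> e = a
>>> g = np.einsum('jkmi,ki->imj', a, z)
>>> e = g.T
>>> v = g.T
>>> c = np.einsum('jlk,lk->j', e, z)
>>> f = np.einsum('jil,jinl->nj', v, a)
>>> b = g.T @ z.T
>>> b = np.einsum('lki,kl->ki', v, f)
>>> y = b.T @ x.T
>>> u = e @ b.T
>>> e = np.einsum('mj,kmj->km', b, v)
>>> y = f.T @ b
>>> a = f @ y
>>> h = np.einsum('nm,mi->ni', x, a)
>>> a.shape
(13, 11)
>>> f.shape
(13, 7)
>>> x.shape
(19, 13)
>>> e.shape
(7, 13)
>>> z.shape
(13, 11)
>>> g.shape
(11, 13, 7)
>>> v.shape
(7, 13, 11)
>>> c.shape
(7,)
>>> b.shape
(13, 11)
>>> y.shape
(7, 11)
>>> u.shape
(7, 13, 13)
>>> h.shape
(19, 11)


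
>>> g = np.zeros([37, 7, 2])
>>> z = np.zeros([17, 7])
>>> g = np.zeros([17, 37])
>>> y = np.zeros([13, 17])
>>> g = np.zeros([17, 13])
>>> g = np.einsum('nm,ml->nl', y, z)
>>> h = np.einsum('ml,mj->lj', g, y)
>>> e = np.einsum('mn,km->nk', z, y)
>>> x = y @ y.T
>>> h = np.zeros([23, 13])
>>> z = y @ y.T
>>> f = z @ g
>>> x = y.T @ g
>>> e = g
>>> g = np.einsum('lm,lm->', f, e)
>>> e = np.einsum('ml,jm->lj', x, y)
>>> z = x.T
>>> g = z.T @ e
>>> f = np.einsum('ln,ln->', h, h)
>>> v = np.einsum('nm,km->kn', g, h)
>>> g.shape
(17, 13)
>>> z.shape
(7, 17)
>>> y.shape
(13, 17)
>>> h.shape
(23, 13)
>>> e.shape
(7, 13)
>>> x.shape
(17, 7)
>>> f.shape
()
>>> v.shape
(23, 17)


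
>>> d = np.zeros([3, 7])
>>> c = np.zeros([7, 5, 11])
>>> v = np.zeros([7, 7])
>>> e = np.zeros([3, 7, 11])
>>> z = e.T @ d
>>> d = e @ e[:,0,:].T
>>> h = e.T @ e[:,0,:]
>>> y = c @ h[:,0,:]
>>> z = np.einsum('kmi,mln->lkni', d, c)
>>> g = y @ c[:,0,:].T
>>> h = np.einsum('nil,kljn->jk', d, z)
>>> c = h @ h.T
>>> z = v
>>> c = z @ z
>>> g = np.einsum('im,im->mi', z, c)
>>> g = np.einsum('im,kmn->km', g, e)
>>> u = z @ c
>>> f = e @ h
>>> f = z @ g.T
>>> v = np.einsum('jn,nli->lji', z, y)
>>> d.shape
(3, 7, 3)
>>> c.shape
(7, 7)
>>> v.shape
(5, 7, 11)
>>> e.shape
(3, 7, 11)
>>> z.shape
(7, 7)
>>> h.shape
(11, 5)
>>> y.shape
(7, 5, 11)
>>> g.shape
(3, 7)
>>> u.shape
(7, 7)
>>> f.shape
(7, 3)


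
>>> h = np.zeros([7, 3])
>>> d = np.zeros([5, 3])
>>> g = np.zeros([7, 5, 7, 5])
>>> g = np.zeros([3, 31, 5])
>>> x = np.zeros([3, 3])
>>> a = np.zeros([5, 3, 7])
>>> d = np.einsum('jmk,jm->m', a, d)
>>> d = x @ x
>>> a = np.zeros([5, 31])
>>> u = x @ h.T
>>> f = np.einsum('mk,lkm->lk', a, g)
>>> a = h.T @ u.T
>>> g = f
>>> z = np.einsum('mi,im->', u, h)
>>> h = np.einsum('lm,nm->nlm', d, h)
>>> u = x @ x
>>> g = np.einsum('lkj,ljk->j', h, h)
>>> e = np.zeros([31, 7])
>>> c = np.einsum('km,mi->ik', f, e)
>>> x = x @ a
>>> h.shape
(7, 3, 3)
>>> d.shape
(3, 3)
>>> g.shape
(3,)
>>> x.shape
(3, 3)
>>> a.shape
(3, 3)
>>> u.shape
(3, 3)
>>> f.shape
(3, 31)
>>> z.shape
()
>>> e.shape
(31, 7)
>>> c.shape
(7, 3)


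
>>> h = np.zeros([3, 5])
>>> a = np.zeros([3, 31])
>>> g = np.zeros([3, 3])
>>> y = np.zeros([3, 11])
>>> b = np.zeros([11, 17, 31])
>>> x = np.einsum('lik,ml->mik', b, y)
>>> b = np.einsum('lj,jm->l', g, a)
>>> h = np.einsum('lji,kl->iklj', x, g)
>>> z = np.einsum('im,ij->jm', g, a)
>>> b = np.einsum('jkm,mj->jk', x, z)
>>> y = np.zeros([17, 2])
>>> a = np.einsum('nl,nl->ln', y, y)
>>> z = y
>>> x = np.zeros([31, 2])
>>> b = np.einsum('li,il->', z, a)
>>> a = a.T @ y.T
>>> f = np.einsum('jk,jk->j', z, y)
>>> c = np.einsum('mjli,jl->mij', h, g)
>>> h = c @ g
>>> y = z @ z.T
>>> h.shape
(31, 17, 3)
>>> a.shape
(17, 17)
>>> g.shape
(3, 3)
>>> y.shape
(17, 17)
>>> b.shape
()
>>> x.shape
(31, 2)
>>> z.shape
(17, 2)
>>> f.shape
(17,)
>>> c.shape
(31, 17, 3)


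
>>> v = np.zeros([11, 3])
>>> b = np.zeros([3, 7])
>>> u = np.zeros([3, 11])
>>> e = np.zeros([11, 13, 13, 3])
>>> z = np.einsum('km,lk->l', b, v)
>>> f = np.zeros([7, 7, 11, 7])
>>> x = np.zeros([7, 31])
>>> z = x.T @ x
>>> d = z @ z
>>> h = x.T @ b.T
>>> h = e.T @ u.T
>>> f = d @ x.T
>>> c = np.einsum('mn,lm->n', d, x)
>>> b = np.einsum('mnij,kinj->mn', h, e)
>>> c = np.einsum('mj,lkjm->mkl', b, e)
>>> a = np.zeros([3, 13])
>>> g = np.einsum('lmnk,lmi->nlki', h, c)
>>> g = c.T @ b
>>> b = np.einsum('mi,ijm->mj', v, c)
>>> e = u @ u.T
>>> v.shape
(11, 3)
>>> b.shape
(11, 13)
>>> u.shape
(3, 11)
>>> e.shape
(3, 3)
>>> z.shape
(31, 31)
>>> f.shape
(31, 7)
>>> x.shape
(7, 31)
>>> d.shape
(31, 31)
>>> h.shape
(3, 13, 13, 3)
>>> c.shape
(3, 13, 11)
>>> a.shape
(3, 13)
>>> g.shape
(11, 13, 13)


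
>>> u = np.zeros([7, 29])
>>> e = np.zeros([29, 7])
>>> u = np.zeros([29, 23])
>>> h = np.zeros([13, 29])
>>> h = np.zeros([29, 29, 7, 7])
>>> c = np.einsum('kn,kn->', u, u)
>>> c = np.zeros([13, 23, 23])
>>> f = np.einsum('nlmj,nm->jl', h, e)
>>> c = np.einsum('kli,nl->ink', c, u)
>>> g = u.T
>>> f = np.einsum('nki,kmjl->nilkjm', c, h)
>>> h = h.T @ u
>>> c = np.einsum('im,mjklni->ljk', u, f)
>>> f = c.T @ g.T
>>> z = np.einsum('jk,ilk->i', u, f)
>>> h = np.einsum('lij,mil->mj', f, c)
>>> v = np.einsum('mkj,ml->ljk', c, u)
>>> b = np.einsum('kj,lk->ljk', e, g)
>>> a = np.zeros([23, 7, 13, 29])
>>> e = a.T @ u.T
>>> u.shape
(29, 23)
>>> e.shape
(29, 13, 7, 29)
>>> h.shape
(29, 23)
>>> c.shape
(29, 13, 7)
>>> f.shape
(7, 13, 23)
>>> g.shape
(23, 29)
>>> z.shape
(7,)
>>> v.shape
(23, 7, 13)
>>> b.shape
(23, 7, 29)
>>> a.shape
(23, 7, 13, 29)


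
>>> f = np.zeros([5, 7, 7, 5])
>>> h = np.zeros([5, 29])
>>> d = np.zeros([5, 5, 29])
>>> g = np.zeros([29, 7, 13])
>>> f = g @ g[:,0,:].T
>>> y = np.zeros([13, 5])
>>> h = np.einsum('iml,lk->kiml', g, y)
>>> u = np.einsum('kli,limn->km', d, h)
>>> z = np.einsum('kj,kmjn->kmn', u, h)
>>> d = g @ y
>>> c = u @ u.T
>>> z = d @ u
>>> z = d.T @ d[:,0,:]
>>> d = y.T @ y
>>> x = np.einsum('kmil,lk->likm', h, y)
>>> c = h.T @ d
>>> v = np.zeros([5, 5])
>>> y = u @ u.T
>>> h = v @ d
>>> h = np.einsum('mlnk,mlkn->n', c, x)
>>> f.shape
(29, 7, 29)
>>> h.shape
(29,)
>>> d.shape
(5, 5)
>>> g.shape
(29, 7, 13)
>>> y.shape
(5, 5)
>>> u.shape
(5, 7)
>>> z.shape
(5, 7, 5)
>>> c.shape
(13, 7, 29, 5)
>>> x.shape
(13, 7, 5, 29)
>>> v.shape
(5, 5)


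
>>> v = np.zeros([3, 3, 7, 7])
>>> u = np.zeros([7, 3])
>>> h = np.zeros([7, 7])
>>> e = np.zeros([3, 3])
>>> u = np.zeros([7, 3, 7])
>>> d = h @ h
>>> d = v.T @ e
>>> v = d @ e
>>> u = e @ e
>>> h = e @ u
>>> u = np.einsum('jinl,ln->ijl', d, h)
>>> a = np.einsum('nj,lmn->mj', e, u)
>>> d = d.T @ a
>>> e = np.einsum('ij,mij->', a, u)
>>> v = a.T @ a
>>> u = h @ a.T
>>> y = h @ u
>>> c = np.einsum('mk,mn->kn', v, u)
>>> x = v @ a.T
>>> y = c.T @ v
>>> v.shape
(3, 3)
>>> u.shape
(3, 7)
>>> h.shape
(3, 3)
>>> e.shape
()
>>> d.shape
(3, 3, 7, 3)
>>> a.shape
(7, 3)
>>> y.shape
(7, 3)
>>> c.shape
(3, 7)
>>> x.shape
(3, 7)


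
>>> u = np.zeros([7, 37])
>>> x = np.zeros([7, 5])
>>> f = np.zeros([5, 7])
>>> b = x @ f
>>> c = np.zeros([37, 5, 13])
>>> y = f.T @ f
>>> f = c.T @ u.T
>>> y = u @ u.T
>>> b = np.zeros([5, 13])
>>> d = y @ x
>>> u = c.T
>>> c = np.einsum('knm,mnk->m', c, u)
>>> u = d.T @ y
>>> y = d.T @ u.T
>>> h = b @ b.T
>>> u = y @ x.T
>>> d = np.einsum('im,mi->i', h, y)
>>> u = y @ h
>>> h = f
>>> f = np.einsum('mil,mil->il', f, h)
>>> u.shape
(5, 5)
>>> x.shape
(7, 5)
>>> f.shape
(5, 7)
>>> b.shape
(5, 13)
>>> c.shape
(13,)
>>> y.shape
(5, 5)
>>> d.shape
(5,)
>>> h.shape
(13, 5, 7)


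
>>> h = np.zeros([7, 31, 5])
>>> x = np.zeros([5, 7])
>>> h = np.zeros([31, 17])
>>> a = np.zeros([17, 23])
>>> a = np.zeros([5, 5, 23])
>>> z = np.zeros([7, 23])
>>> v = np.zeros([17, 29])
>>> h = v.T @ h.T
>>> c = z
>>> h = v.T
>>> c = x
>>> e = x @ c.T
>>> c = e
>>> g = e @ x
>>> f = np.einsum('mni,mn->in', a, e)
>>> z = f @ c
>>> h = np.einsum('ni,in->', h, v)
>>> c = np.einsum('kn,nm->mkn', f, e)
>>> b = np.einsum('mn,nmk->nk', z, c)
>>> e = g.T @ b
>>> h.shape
()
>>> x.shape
(5, 7)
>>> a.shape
(5, 5, 23)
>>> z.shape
(23, 5)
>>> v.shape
(17, 29)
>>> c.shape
(5, 23, 5)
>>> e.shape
(7, 5)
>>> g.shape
(5, 7)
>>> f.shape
(23, 5)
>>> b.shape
(5, 5)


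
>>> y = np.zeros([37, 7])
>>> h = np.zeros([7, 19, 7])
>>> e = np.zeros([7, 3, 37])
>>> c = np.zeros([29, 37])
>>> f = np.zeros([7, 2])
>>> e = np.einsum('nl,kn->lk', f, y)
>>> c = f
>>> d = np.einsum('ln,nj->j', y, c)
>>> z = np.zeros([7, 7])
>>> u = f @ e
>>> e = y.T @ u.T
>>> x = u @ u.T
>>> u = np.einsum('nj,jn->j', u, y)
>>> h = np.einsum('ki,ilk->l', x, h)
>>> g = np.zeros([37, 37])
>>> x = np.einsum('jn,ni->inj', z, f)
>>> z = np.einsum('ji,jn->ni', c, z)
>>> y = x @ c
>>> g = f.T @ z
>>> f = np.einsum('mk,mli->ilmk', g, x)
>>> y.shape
(2, 7, 2)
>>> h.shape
(19,)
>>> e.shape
(7, 7)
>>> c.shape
(7, 2)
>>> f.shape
(7, 7, 2, 2)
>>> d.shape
(2,)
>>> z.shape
(7, 2)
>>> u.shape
(37,)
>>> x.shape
(2, 7, 7)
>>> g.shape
(2, 2)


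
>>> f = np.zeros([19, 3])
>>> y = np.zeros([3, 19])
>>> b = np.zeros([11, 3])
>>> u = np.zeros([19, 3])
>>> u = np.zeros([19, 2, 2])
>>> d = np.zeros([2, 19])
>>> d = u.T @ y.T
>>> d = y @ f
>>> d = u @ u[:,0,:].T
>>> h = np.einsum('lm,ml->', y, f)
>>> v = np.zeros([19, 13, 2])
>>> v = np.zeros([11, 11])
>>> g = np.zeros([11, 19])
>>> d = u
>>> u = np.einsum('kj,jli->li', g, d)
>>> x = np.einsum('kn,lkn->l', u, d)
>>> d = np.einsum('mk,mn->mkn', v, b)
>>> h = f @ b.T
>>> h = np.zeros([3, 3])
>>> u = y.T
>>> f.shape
(19, 3)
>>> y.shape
(3, 19)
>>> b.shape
(11, 3)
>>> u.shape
(19, 3)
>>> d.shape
(11, 11, 3)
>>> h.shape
(3, 3)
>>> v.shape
(11, 11)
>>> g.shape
(11, 19)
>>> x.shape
(19,)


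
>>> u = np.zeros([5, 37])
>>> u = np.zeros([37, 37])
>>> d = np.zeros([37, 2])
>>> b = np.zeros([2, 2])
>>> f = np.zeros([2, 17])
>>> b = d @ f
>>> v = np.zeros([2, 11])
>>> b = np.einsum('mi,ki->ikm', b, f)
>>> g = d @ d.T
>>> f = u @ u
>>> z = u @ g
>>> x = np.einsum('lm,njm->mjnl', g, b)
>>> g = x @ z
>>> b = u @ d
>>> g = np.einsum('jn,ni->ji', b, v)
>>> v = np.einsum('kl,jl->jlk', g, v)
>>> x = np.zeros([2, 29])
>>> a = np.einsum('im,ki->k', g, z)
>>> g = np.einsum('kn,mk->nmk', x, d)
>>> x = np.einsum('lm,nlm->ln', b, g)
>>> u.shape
(37, 37)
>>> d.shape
(37, 2)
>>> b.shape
(37, 2)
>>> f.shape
(37, 37)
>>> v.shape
(2, 11, 37)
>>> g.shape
(29, 37, 2)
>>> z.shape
(37, 37)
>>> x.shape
(37, 29)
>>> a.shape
(37,)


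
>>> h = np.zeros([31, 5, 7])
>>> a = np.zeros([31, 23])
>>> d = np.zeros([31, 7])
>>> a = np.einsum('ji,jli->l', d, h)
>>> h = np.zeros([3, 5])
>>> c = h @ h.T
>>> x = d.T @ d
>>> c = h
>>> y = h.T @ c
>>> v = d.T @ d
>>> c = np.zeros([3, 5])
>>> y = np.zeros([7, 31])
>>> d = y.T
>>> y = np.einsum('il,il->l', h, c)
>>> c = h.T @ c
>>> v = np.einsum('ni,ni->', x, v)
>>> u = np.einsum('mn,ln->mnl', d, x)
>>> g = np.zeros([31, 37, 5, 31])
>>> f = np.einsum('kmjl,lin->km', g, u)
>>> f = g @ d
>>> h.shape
(3, 5)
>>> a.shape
(5,)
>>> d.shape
(31, 7)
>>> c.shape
(5, 5)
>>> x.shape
(7, 7)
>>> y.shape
(5,)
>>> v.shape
()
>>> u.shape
(31, 7, 7)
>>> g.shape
(31, 37, 5, 31)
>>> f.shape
(31, 37, 5, 7)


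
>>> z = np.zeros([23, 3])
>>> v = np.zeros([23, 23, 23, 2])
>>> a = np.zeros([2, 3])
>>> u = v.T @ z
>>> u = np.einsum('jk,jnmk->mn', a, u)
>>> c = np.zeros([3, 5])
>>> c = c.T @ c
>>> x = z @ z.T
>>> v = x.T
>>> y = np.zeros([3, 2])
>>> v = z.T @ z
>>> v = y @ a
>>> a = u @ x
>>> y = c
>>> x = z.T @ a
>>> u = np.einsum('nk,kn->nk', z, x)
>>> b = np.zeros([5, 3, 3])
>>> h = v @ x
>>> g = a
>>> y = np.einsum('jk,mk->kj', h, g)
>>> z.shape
(23, 3)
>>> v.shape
(3, 3)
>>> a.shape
(23, 23)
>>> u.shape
(23, 3)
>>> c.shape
(5, 5)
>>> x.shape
(3, 23)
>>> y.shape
(23, 3)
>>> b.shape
(5, 3, 3)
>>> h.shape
(3, 23)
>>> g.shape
(23, 23)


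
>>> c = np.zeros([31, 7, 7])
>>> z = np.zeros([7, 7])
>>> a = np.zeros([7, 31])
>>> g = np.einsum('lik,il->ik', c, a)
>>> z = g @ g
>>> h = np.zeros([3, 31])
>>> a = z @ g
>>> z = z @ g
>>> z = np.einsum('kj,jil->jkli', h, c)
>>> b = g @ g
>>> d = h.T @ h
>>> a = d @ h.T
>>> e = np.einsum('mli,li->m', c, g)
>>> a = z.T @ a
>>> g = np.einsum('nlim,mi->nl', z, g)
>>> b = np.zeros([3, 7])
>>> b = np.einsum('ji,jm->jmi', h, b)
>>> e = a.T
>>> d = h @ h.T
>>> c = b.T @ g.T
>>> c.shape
(31, 7, 31)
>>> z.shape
(31, 3, 7, 7)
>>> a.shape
(7, 7, 3, 3)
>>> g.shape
(31, 3)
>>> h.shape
(3, 31)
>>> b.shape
(3, 7, 31)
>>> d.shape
(3, 3)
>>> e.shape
(3, 3, 7, 7)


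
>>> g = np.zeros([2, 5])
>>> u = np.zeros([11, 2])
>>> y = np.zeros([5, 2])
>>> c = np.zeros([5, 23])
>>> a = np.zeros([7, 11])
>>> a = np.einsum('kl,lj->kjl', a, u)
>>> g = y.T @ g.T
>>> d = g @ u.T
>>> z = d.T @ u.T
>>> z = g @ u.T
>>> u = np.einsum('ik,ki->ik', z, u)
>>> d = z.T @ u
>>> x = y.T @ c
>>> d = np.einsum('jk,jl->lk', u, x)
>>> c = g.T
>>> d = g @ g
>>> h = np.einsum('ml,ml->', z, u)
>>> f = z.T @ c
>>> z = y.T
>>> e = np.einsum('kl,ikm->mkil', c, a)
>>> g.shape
(2, 2)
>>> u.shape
(2, 11)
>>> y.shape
(5, 2)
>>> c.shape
(2, 2)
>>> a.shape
(7, 2, 11)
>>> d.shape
(2, 2)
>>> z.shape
(2, 5)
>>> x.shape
(2, 23)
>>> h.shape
()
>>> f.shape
(11, 2)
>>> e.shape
(11, 2, 7, 2)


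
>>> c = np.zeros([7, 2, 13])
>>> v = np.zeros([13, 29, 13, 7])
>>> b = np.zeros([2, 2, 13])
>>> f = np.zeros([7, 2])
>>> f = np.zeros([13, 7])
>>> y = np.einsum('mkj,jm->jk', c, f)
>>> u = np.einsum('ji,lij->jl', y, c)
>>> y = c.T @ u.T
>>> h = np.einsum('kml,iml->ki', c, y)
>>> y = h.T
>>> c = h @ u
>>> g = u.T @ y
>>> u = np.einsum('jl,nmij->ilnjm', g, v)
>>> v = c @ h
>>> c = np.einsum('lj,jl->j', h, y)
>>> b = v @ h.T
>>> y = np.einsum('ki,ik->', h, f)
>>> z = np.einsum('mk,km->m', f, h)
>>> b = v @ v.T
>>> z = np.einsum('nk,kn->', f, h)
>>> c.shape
(13,)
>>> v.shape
(7, 13)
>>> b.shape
(7, 7)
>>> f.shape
(13, 7)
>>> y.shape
()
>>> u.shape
(13, 7, 13, 7, 29)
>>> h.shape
(7, 13)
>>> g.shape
(7, 7)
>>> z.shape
()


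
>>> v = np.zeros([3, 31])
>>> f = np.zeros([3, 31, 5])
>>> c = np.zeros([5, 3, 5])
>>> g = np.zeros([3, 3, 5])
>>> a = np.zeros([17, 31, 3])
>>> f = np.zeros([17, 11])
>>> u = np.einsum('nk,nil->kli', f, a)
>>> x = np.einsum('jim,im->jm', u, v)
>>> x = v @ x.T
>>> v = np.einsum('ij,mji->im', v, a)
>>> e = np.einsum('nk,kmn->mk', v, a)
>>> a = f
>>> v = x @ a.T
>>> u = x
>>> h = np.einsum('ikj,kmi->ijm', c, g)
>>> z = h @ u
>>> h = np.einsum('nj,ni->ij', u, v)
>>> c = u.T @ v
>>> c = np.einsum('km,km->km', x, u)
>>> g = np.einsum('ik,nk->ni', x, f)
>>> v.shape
(3, 17)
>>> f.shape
(17, 11)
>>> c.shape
(3, 11)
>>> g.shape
(17, 3)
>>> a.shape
(17, 11)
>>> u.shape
(3, 11)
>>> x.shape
(3, 11)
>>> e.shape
(31, 17)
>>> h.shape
(17, 11)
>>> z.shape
(5, 5, 11)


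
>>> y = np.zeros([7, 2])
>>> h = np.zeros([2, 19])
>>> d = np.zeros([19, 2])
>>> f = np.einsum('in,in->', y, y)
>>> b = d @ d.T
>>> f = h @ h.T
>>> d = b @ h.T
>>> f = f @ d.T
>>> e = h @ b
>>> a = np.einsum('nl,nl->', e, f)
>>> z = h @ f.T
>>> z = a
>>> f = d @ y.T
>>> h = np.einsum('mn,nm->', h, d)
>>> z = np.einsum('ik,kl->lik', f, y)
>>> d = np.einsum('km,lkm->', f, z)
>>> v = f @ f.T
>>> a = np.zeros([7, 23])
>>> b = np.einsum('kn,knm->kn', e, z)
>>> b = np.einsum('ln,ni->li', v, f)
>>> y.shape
(7, 2)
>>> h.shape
()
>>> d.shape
()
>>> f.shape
(19, 7)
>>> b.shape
(19, 7)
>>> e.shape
(2, 19)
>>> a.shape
(7, 23)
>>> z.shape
(2, 19, 7)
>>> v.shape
(19, 19)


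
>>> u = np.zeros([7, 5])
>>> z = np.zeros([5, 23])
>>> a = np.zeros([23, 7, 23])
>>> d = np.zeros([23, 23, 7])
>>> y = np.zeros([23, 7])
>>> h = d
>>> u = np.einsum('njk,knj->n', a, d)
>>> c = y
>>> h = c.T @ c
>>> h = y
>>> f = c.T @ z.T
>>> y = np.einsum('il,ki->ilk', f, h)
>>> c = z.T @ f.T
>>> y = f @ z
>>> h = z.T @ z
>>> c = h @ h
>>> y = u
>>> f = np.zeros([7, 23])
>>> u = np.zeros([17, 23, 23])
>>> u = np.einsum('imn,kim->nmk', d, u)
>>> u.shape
(7, 23, 17)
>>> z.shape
(5, 23)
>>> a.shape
(23, 7, 23)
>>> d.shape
(23, 23, 7)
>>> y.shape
(23,)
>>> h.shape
(23, 23)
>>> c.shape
(23, 23)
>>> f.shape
(7, 23)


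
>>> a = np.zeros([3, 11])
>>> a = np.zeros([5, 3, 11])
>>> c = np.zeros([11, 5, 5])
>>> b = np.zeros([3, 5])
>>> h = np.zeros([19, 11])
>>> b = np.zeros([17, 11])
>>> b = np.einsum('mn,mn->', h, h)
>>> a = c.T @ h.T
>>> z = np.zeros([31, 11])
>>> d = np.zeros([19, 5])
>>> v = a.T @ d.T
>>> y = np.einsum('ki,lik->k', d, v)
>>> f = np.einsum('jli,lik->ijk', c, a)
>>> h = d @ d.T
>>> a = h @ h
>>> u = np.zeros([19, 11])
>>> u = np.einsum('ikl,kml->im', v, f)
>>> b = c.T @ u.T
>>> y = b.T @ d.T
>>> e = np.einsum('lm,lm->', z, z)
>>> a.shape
(19, 19)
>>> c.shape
(11, 5, 5)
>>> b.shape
(5, 5, 19)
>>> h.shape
(19, 19)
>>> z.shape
(31, 11)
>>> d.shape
(19, 5)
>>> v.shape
(19, 5, 19)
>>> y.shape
(19, 5, 19)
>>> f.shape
(5, 11, 19)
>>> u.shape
(19, 11)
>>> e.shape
()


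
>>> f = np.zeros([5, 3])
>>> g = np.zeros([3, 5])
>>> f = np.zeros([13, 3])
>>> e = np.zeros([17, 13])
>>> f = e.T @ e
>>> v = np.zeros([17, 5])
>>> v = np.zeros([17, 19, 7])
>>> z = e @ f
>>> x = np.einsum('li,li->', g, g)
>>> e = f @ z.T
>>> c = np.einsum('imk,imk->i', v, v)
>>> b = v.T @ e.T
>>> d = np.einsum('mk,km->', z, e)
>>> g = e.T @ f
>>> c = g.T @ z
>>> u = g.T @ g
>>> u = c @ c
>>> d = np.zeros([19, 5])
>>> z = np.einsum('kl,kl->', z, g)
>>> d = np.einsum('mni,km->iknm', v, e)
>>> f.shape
(13, 13)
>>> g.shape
(17, 13)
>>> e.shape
(13, 17)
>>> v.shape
(17, 19, 7)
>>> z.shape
()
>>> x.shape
()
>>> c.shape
(13, 13)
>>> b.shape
(7, 19, 13)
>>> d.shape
(7, 13, 19, 17)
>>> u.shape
(13, 13)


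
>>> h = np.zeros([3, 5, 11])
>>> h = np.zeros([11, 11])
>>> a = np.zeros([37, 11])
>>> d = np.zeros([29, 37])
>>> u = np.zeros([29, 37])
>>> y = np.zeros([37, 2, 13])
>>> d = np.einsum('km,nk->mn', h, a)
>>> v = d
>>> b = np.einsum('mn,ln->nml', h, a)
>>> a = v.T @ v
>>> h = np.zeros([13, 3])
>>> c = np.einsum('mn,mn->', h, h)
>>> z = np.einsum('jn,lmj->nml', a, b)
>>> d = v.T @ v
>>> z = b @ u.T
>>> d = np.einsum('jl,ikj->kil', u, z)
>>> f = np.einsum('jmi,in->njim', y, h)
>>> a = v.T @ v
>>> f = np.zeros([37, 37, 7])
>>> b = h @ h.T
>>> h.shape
(13, 3)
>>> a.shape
(37, 37)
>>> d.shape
(11, 11, 37)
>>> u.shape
(29, 37)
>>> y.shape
(37, 2, 13)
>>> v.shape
(11, 37)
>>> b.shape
(13, 13)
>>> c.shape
()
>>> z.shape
(11, 11, 29)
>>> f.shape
(37, 37, 7)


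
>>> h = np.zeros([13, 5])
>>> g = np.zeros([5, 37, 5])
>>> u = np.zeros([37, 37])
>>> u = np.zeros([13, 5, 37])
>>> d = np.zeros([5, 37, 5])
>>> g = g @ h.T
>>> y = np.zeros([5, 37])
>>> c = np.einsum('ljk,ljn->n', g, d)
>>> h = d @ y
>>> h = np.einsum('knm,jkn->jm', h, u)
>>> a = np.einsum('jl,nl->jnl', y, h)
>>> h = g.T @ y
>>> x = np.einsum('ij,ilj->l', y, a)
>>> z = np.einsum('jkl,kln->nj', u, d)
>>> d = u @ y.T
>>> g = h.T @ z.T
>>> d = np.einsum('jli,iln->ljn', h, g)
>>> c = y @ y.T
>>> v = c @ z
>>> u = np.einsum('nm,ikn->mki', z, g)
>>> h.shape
(13, 37, 37)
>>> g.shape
(37, 37, 5)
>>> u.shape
(13, 37, 37)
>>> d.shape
(37, 13, 5)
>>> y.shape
(5, 37)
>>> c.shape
(5, 5)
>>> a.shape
(5, 13, 37)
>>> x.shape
(13,)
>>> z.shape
(5, 13)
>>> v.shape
(5, 13)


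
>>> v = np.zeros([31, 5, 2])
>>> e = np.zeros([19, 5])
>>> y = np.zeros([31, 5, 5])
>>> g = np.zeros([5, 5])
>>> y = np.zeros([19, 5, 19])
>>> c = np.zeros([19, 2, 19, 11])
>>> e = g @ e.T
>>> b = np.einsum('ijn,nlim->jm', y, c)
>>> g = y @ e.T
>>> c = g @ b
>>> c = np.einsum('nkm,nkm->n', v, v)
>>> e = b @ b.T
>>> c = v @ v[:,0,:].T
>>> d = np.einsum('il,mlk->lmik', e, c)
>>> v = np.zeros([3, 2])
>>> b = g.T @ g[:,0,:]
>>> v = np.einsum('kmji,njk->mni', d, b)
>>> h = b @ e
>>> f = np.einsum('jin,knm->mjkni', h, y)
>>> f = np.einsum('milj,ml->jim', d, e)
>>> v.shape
(31, 5, 31)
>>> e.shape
(5, 5)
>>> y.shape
(19, 5, 19)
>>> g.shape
(19, 5, 5)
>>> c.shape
(31, 5, 31)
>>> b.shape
(5, 5, 5)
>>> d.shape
(5, 31, 5, 31)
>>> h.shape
(5, 5, 5)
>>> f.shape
(31, 31, 5)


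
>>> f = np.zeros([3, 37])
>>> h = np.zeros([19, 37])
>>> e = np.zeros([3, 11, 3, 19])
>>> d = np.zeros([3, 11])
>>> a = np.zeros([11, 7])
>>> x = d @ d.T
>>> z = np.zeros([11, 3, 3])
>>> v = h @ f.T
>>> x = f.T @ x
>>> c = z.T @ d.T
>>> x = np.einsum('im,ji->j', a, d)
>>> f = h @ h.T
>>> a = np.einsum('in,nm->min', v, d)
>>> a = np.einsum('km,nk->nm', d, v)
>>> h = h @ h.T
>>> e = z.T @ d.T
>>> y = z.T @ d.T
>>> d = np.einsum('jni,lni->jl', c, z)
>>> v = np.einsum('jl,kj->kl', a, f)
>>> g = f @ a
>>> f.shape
(19, 19)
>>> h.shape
(19, 19)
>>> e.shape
(3, 3, 3)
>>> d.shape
(3, 11)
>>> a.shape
(19, 11)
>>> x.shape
(3,)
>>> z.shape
(11, 3, 3)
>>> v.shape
(19, 11)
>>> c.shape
(3, 3, 3)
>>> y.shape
(3, 3, 3)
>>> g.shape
(19, 11)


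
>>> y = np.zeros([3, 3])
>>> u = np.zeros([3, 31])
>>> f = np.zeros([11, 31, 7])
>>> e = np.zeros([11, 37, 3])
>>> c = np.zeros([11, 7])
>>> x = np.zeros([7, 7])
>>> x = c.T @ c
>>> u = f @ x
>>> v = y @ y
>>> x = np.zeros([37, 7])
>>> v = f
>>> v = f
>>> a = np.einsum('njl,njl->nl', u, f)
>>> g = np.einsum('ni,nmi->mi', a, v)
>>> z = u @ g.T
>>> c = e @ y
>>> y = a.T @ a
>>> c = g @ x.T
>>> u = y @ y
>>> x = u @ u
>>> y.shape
(7, 7)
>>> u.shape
(7, 7)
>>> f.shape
(11, 31, 7)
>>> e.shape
(11, 37, 3)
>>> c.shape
(31, 37)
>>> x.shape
(7, 7)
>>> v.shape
(11, 31, 7)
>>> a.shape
(11, 7)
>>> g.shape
(31, 7)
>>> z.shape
(11, 31, 31)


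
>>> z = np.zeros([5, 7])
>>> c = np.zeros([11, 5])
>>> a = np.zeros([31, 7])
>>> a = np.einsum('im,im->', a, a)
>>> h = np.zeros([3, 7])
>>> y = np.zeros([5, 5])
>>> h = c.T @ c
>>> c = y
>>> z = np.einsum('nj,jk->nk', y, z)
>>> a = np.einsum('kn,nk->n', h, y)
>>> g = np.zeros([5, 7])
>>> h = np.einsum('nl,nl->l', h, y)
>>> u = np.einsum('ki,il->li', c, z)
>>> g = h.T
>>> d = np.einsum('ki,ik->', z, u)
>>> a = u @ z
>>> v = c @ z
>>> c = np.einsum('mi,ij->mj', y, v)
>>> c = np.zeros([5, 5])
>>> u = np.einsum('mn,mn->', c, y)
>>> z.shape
(5, 7)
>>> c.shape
(5, 5)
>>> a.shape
(7, 7)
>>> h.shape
(5,)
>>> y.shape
(5, 5)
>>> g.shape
(5,)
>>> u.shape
()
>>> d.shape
()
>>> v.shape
(5, 7)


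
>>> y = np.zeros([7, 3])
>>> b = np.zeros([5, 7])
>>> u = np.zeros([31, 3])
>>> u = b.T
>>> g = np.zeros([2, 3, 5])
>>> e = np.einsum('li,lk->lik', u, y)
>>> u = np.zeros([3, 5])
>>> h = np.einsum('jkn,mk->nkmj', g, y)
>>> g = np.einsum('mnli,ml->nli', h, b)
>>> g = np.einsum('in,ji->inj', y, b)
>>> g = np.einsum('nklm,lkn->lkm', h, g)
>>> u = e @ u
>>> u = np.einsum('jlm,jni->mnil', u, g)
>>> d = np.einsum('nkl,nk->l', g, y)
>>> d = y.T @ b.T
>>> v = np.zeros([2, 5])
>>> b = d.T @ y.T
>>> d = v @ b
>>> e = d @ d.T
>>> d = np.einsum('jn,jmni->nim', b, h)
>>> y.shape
(7, 3)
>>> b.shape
(5, 7)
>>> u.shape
(5, 3, 2, 5)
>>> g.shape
(7, 3, 2)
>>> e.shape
(2, 2)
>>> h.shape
(5, 3, 7, 2)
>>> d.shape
(7, 2, 3)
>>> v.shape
(2, 5)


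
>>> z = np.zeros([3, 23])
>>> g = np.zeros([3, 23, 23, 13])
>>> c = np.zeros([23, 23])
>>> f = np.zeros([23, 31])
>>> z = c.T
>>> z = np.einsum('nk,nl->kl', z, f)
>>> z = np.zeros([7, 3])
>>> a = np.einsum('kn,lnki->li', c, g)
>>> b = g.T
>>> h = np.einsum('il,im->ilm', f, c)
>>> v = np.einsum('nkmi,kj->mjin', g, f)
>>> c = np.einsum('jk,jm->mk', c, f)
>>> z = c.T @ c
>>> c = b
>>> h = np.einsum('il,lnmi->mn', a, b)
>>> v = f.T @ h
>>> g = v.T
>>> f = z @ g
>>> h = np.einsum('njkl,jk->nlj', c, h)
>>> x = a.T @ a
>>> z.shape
(23, 23)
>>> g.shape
(23, 31)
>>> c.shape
(13, 23, 23, 3)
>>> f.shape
(23, 31)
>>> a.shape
(3, 13)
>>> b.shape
(13, 23, 23, 3)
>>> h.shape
(13, 3, 23)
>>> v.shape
(31, 23)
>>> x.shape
(13, 13)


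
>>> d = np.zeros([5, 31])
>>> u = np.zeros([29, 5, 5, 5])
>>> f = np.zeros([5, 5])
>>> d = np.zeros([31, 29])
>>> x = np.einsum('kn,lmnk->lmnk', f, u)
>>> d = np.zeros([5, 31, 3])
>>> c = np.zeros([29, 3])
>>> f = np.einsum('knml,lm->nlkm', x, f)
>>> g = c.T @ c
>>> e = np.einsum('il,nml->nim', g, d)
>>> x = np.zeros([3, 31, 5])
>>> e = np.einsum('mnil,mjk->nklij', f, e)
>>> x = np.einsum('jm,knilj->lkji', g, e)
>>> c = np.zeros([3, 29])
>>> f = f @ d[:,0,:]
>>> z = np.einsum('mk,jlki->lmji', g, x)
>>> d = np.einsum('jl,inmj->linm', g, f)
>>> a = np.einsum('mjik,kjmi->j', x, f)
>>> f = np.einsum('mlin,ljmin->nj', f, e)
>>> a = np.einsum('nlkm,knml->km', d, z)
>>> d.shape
(3, 5, 5, 29)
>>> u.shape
(29, 5, 5, 5)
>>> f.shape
(3, 31)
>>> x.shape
(29, 5, 3, 5)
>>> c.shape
(3, 29)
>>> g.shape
(3, 3)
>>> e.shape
(5, 31, 5, 29, 3)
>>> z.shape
(5, 3, 29, 5)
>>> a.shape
(5, 29)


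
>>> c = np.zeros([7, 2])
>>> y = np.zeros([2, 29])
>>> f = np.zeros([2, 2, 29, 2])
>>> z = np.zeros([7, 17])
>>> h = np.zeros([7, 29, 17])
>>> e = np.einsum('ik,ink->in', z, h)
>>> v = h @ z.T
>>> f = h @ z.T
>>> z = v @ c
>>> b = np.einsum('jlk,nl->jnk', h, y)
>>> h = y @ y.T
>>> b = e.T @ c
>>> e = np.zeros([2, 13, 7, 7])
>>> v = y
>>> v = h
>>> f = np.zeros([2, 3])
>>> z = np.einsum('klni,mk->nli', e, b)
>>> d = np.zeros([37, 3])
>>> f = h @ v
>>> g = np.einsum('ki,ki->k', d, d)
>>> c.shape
(7, 2)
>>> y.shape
(2, 29)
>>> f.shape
(2, 2)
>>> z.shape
(7, 13, 7)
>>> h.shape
(2, 2)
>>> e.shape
(2, 13, 7, 7)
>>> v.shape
(2, 2)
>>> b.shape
(29, 2)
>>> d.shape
(37, 3)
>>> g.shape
(37,)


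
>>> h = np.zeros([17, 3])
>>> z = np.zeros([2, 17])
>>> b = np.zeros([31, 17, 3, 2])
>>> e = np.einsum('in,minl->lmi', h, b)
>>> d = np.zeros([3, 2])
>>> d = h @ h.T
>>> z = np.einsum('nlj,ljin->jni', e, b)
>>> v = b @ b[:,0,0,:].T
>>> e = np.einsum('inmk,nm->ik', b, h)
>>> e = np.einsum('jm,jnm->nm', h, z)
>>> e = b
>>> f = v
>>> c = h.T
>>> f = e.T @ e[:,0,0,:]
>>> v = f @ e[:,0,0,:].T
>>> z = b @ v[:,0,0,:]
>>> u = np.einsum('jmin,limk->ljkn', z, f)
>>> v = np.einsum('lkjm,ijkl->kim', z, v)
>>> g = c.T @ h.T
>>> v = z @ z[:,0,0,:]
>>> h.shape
(17, 3)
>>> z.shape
(31, 17, 3, 31)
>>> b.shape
(31, 17, 3, 2)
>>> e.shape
(31, 17, 3, 2)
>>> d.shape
(17, 17)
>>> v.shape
(31, 17, 3, 31)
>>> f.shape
(2, 3, 17, 2)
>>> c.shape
(3, 17)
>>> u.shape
(2, 31, 2, 31)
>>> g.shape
(17, 17)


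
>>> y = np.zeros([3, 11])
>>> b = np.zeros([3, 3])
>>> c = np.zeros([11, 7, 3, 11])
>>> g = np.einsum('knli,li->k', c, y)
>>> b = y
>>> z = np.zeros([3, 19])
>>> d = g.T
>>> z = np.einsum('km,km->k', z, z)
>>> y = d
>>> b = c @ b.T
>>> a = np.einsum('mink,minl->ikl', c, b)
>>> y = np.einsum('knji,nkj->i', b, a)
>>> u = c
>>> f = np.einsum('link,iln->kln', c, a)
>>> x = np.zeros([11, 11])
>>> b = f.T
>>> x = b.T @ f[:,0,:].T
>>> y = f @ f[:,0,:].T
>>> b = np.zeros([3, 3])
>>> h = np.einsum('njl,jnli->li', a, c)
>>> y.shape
(11, 11, 11)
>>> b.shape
(3, 3)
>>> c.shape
(11, 7, 3, 11)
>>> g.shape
(11,)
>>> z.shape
(3,)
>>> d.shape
(11,)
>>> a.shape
(7, 11, 3)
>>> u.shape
(11, 7, 3, 11)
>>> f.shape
(11, 11, 3)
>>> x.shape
(11, 11, 11)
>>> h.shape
(3, 11)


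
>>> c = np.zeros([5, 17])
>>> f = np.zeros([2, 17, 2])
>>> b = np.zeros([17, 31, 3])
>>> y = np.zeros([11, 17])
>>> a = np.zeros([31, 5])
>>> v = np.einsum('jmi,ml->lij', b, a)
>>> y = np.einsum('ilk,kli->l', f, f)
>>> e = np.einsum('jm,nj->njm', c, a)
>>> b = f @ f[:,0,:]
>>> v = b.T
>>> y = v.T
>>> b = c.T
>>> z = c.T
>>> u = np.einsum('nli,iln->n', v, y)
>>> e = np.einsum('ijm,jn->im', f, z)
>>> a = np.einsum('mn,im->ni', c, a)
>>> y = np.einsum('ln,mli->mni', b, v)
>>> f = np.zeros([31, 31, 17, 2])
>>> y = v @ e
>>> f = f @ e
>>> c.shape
(5, 17)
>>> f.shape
(31, 31, 17, 2)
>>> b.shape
(17, 5)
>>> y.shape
(2, 17, 2)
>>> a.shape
(17, 31)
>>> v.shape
(2, 17, 2)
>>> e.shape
(2, 2)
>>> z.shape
(17, 5)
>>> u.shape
(2,)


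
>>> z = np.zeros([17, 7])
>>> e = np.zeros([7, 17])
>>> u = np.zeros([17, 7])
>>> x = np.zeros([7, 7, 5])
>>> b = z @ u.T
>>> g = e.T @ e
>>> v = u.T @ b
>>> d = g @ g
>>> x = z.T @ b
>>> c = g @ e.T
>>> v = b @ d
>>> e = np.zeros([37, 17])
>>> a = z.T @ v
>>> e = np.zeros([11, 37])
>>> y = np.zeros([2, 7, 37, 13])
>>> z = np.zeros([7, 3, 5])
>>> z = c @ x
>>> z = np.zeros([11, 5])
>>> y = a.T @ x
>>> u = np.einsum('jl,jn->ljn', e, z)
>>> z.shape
(11, 5)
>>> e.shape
(11, 37)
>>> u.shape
(37, 11, 5)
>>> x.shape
(7, 17)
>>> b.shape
(17, 17)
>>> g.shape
(17, 17)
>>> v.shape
(17, 17)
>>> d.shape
(17, 17)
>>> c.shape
(17, 7)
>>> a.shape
(7, 17)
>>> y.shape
(17, 17)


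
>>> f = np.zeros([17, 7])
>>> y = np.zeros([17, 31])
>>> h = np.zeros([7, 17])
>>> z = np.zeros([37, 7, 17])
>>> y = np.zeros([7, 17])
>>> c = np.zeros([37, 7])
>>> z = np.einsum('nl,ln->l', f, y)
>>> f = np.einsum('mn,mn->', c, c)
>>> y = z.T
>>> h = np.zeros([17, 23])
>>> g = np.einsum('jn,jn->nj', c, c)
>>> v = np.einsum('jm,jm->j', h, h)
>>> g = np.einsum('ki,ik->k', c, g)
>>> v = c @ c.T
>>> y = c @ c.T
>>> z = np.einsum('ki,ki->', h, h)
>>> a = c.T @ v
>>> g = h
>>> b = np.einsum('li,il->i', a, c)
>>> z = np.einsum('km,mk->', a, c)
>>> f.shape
()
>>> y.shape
(37, 37)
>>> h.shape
(17, 23)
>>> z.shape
()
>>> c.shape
(37, 7)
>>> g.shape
(17, 23)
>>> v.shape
(37, 37)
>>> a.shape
(7, 37)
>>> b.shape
(37,)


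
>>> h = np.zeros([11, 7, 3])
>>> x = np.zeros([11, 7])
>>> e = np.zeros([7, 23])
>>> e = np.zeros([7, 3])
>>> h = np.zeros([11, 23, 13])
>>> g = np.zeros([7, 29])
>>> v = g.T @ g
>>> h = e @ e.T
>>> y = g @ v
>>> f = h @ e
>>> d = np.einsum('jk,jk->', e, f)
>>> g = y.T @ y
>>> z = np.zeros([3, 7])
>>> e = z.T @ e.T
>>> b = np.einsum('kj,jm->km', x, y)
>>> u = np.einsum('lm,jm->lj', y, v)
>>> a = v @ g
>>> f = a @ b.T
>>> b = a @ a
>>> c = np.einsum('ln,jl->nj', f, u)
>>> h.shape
(7, 7)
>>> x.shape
(11, 7)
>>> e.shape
(7, 7)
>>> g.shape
(29, 29)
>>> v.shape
(29, 29)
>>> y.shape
(7, 29)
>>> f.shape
(29, 11)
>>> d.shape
()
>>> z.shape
(3, 7)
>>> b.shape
(29, 29)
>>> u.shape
(7, 29)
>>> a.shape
(29, 29)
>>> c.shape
(11, 7)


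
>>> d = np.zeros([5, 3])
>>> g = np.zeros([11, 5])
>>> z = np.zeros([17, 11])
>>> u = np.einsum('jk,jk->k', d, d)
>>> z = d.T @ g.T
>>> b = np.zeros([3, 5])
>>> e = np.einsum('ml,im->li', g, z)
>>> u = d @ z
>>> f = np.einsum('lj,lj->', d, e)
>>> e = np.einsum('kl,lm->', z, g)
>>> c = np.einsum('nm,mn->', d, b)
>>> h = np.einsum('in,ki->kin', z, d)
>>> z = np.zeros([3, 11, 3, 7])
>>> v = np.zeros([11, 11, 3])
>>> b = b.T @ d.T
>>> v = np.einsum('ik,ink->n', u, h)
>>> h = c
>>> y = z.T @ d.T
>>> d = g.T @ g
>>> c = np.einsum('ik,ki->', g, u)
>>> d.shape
(5, 5)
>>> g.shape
(11, 5)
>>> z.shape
(3, 11, 3, 7)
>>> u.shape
(5, 11)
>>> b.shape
(5, 5)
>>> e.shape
()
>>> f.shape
()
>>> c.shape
()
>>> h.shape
()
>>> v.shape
(3,)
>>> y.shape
(7, 3, 11, 5)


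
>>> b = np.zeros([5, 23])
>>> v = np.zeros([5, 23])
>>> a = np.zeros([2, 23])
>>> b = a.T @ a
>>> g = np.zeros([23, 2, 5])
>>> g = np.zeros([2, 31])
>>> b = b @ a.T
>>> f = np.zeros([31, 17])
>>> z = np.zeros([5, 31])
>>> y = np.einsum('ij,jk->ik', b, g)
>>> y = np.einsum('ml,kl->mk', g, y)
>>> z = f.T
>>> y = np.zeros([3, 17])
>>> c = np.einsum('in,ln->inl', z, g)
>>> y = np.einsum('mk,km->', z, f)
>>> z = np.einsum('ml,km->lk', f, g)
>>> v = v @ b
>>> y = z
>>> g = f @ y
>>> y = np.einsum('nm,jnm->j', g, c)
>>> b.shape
(23, 2)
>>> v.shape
(5, 2)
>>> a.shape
(2, 23)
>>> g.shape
(31, 2)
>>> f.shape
(31, 17)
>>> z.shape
(17, 2)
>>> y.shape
(17,)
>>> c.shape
(17, 31, 2)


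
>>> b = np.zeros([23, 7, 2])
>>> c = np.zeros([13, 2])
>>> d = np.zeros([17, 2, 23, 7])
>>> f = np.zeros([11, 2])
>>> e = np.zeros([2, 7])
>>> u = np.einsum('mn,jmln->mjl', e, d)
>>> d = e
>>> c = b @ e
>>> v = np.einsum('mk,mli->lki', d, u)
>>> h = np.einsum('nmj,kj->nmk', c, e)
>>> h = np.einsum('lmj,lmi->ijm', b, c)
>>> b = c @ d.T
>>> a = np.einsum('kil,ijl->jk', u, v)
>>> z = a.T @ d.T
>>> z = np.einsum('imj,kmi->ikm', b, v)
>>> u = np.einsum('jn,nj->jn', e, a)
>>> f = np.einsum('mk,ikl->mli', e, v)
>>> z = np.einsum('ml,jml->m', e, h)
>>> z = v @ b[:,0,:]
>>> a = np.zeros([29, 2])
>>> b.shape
(23, 7, 2)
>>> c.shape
(23, 7, 7)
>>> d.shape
(2, 7)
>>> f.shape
(2, 23, 17)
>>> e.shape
(2, 7)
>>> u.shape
(2, 7)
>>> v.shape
(17, 7, 23)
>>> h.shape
(7, 2, 7)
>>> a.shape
(29, 2)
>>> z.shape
(17, 7, 2)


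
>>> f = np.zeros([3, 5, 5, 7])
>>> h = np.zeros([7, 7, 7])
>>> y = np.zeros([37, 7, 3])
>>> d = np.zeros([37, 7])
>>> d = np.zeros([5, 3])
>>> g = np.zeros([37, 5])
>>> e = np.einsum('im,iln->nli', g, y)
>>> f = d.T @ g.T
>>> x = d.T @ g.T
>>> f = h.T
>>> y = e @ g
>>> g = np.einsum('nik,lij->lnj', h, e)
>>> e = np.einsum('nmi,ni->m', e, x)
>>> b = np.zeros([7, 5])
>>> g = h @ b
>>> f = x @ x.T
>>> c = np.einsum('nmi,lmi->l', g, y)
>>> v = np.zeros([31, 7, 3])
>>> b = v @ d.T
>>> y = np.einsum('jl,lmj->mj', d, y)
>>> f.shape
(3, 3)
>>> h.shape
(7, 7, 7)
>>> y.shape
(7, 5)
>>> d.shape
(5, 3)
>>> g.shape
(7, 7, 5)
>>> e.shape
(7,)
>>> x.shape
(3, 37)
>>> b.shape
(31, 7, 5)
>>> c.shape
(3,)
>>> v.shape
(31, 7, 3)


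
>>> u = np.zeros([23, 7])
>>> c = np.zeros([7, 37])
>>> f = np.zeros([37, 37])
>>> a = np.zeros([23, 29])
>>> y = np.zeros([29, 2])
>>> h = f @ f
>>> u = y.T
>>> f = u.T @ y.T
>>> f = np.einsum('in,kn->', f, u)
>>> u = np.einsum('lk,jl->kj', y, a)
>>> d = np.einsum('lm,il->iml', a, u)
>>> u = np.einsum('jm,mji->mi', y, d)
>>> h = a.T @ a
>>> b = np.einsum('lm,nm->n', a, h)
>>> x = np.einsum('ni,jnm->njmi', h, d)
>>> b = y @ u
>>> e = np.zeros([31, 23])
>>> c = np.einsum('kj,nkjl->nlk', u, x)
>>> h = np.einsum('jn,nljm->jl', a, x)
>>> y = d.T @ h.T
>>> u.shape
(2, 23)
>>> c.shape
(29, 29, 2)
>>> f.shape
()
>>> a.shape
(23, 29)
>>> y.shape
(23, 29, 23)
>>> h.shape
(23, 2)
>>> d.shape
(2, 29, 23)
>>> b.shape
(29, 23)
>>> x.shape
(29, 2, 23, 29)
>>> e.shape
(31, 23)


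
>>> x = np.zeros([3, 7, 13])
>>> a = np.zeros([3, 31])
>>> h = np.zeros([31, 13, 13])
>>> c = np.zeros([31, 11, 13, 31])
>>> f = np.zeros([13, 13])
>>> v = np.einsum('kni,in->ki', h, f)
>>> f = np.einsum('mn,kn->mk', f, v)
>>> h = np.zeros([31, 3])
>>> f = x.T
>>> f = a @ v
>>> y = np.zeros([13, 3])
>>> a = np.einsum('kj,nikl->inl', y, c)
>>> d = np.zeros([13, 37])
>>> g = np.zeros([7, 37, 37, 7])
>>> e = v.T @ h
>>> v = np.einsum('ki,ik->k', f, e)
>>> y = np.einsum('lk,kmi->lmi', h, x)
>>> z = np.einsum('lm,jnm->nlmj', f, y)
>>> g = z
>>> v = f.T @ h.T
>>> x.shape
(3, 7, 13)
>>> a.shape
(11, 31, 31)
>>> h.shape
(31, 3)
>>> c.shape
(31, 11, 13, 31)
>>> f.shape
(3, 13)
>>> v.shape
(13, 31)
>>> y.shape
(31, 7, 13)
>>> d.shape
(13, 37)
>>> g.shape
(7, 3, 13, 31)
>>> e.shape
(13, 3)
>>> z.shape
(7, 3, 13, 31)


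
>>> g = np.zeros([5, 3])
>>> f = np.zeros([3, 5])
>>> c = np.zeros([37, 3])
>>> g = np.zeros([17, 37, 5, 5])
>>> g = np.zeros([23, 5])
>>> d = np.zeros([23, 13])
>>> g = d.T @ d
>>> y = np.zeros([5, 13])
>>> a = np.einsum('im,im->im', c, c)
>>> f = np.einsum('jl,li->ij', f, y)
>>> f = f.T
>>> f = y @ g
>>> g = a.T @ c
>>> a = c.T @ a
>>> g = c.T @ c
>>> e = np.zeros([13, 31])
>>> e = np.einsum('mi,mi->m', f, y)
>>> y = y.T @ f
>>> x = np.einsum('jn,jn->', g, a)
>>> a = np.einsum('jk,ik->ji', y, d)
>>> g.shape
(3, 3)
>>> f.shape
(5, 13)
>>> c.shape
(37, 3)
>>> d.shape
(23, 13)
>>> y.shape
(13, 13)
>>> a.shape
(13, 23)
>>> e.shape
(5,)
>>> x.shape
()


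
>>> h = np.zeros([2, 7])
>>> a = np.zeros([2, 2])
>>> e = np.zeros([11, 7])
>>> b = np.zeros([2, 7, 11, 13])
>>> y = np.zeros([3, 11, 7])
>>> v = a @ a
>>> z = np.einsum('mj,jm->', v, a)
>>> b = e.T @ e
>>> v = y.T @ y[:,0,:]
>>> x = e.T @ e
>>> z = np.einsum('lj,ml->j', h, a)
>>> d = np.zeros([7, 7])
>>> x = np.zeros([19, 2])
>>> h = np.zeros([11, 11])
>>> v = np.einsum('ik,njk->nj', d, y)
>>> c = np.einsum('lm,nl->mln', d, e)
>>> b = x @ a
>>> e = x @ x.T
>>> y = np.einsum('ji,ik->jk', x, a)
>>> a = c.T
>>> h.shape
(11, 11)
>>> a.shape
(11, 7, 7)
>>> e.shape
(19, 19)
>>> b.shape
(19, 2)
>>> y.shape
(19, 2)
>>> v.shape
(3, 11)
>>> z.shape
(7,)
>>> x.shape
(19, 2)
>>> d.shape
(7, 7)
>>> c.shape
(7, 7, 11)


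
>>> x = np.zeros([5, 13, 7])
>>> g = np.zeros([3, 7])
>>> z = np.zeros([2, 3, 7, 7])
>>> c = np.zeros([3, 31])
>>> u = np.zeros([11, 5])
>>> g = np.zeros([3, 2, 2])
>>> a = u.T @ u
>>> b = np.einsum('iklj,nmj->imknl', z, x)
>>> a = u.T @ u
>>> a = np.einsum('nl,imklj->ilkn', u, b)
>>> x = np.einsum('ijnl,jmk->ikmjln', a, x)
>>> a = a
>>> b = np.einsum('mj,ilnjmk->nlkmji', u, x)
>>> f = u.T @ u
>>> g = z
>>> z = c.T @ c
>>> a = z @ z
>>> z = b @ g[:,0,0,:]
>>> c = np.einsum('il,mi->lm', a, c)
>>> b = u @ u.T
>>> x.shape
(2, 7, 13, 5, 11, 3)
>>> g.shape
(2, 3, 7, 7)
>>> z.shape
(13, 7, 3, 11, 5, 7)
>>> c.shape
(31, 3)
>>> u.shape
(11, 5)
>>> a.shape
(31, 31)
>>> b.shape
(11, 11)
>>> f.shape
(5, 5)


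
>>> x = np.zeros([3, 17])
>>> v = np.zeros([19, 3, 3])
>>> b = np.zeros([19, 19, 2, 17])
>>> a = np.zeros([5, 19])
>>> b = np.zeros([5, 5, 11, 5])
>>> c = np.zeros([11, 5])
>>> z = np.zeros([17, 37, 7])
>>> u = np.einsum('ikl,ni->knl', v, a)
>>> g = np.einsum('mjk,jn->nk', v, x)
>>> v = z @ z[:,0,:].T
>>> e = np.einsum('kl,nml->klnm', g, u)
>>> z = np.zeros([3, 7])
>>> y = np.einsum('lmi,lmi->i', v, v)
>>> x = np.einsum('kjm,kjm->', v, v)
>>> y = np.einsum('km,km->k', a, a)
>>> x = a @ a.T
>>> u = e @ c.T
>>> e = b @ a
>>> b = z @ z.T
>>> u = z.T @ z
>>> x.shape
(5, 5)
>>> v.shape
(17, 37, 17)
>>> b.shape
(3, 3)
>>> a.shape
(5, 19)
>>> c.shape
(11, 5)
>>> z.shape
(3, 7)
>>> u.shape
(7, 7)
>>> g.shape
(17, 3)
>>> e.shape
(5, 5, 11, 19)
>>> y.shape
(5,)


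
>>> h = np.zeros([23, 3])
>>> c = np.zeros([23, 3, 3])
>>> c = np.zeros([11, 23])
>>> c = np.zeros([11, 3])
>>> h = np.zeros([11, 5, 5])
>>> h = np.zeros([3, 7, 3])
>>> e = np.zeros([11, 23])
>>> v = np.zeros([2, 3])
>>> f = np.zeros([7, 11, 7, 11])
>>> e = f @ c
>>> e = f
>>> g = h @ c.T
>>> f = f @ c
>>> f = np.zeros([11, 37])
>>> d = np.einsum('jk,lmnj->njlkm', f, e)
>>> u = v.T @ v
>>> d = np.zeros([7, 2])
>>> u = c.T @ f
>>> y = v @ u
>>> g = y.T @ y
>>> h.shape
(3, 7, 3)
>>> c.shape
(11, 3)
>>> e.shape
(7, 11, 7, 11)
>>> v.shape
(2, 3)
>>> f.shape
(11, 37)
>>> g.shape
(37, 37)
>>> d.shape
(7, 2)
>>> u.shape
(3, 37)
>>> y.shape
(2, 37)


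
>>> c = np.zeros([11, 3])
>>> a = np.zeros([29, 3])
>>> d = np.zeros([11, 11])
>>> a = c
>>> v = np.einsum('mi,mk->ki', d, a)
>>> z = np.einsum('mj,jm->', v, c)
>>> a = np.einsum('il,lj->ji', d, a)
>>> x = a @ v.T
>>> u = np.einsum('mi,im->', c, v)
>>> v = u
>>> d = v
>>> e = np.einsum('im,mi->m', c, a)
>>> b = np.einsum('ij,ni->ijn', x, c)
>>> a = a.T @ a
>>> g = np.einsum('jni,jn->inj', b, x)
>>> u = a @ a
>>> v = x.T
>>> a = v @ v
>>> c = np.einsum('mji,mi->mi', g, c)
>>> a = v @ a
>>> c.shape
(11, 3)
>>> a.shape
(3, 3)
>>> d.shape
()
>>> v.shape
(3, 3)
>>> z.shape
()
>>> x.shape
(3, 3)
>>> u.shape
(11, 11)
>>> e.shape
(3,)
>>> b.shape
(3, 3, 11)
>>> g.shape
(11, 3, 3)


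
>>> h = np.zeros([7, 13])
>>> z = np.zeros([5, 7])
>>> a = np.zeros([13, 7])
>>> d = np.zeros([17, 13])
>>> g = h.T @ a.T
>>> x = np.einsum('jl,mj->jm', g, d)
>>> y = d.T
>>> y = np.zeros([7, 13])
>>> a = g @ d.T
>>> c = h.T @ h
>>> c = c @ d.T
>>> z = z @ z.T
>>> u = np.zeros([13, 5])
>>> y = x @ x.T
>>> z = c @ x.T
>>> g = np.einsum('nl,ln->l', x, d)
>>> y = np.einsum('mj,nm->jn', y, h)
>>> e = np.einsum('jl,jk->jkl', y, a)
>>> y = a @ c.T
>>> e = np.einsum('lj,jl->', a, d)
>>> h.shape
(7, 13)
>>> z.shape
(13, 13)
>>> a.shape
(13, 17)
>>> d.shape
(17, 13)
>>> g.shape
(17,)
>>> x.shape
(13, 17)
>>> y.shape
(13, 13)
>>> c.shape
(13, 17)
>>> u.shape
(13, 5)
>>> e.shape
()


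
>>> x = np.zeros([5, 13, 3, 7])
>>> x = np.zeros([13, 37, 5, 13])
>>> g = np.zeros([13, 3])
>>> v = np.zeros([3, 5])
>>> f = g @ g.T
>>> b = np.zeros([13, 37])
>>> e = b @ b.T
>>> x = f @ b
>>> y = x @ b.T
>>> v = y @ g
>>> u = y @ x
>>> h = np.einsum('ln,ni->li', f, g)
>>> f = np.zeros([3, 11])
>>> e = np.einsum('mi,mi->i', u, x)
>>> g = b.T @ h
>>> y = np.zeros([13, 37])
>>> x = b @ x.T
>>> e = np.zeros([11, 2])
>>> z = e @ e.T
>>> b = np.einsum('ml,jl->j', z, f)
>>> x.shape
(13, 13)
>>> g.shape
(37, 3)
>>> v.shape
(13, 3)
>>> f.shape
(3, 11)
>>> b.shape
(3,)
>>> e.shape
(11, 2)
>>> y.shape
(13, 37)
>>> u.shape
(13, 37)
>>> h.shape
(13, 3)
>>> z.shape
(11, 11)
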